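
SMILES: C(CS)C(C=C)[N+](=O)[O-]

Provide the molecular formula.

Heavy atoms from the SMILES: 5 C, 1 N, 2 O, 1 S.
Implicit hydrogens by atom environment:
  3 × C: 2 H each → 6
  2 × C: 1 H each → 2
  1 × N (charge +1): no H
  1 × O: no H
  1 × O (charge -1): no H
  1 × S: 1 H
  Total hydrogens = 9.
Molecular formula: C5H9NO2S

C5H9NO2S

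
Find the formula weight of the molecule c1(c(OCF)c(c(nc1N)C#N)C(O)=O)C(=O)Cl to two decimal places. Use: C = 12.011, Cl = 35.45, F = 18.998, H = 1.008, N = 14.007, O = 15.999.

273.60

Molecular formula: C9H5ClFN3O4.
M = 9×12.011 + 1×35.45 + 1×18.998 + 5×1.008 + 3×14.007 + 4×15.999 = 273.60 g/mol.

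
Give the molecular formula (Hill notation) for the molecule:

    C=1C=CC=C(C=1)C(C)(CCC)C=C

C13H18

Heavy atoms from the SMILES: 13 C.
Implicit hydrogens by atom environment:
  5 × C (aromatic): 1 H each → 5
  3 × C: 2 H each → 6
  2 × C: 3 H each → 6
  1 × C: 1 H
  1 × C: no H
  1 × C (aromatic): no H
  Total hydrogens = 18.
Molecular formula: C13H18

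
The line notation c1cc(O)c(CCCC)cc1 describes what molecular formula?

C10H14O

Heavy atoms from the SMILES: 10 C, 1 O.
Implicit hydrogens by atom environment:
  4 × C (aromatic): 1 H each → 4
  3 × C: 2 H each → 6
  2 × C (aromatic): no H
  1 × C: 3 H
  1 × O: 1 H
  Total hydrogens = 14.
Molecular formula: C10H14O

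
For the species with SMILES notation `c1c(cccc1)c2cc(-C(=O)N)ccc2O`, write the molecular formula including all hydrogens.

C13H11NO2

Heavy atoms from the SMILES: 13 C, 1 N, 2 O.
Implicit hydrogens by atom environment:
  8 × C (aromatic): 1 H each → 8
  4 × C (aromatic): no H
  1 × C: no H
  1 × N: 2 H
  1 × O: 1 H
  1 × O: no H
  Total hydrogens = 11.
Molecular formula: C13H11NO2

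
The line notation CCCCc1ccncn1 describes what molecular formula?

Heavy atoms from the SMILES: 8 C, 2 N.
Implicit hydrogens by atom environment:
  3 × C: 2 H each → 6
  3 × C (aromatic): 1 H each → 3
  2 × N (aromatic): no H
  1 × C: 3 H
  1 × C (aromatic): no H
  Total hydrogens = 12.
Molecular formula: C8H12N2

C8H12N2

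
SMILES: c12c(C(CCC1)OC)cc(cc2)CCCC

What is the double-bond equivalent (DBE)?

Molecular formula from the SMILES: C15H22O.
DoU = (2C + 2 + N − H − X)/2 = (2·15 + 2 + 0 − 22 − 0)/2 = 10/2 = 5.
(Structurally: 2 ring(s) + 3 π bond(s) = 5.)

5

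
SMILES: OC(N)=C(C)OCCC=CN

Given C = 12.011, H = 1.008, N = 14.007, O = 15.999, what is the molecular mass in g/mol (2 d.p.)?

Molecular formula: C7H14N2O2.
M = 7×12.011 + 14×1.008 + 2×14.007 + 2×15.999 = 158.20 g/mol.

158.20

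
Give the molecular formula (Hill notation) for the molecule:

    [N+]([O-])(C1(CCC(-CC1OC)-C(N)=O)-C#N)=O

C9H13N3O4

Heavy atoms from the SMILES: 9 C, 3 N, 4 O.
Implicit hydrogens by atom environment:
  3 × C: 2 H each → 6
  3 × C: no H
  3 × O: no H
  2 × C: 1 H each → 2
  1 × C: 3 H
  1 × N: 2 H
  1 × N (charge +1): no H
  1 × N: no H
  1 × O (charge -1): no H
  Total hydrogens = 13.
Molecular formula: C9H13N3O4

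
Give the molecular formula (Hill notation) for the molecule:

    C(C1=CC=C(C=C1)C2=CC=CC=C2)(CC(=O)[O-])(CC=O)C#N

Heavy atoms from the SMILES: 18 C, 1 N, 3 O.
Implicit hydrogens by atom environment:
  9 × C (aromatic): 1 H each → 9
  3 × C: no H
  3 × C (aromatic): no H
  2 × C: 2 H each → 4
  2 × O: no H
  1 × C: 1 H
  1 × N: no H
  1 × O (charge -1): no H
  Total hydrogens = 14.
Net charge -1.
Molecular formula: C18H14NO3-

C18H14NO3-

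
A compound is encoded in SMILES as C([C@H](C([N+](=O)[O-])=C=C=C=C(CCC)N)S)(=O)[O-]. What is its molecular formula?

C10H11N2O4S-

Heavy atoms from the SMILES: 10 C, 2 N, 4 O, 1 S.
Implicit hydrogens by atom environment:
  6 × C: no H
  2 × C: 2 H each → 4
  2 × O: no H
  2 × O (charge -1): no H
  1 × C: 3 H
  1 × C: 1 H
  1 × N: 2 H
  1 × N (charge +1): no H
  1 × S: 1 H
  Total hydrogens = 11.
Net charge -1.
Molecular formula: C10H11N2O4S-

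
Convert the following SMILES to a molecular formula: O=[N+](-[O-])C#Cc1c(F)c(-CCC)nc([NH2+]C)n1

C10H12FN4O2+

Heavy atoms from the SMILES: 10 C, 1 F, 4 N, 2 O.
Implicit hydrogens by atom environment:
  4 × C (aromatic): no H
  2 × C: 3 H each → 6
  2 × C: 2 H each → 4
  2 × C: no H
  2 × N (aromatic): no H
  1 × F: no H
  1 × N (charge +1): 2 H
  1 × N (charge +1): no H
  1 × O: no H
  1 × O (charge -1): no H
  Total hydrogens = 12.
Net charge +1.
Molecular formula: C10H12FN4O2+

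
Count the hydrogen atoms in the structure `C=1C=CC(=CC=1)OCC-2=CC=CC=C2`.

Hydrogens are implicit in SMILES; fill each atom to its normal valence:
  10 × C (aromatic): 1 H each → 10
  2 × C (aromatic): no H
  1 × C: 2 H
  1 × O: no H
  Total hydrogens = 12.

12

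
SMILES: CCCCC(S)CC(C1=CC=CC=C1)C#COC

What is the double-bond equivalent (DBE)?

Molecular formula from the SMILES: C16H22OS.
DoU = (2C + 2 + N − H − X)/2 = (2·16 + 2 + 0 − 22 − 0)/2 = 12/2 = 6.
(Structurally: 1 ring(s) + 5 π bond(s) = 6.)

6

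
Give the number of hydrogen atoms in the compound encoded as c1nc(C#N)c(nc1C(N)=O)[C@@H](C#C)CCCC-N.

Hydrogens are implicit in SMILES; fill each atom to its normal valence:
  4 × C: 2 H each → 8
  3 × C (aromatic): no H
  3 × C: no H
  2 × C: 1 H each → 2
  2 × N: 2 H each → 4
  2 × N (aromatic): no H
  1 × C (aromatic): 1 H
  1 × N: no H
  1 × O: no H
  Total hydrogens = 15.

15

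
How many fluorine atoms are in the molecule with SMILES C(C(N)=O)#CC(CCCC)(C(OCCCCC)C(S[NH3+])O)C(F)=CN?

The symbol for fluorine appears 1 time in the SMILES.

1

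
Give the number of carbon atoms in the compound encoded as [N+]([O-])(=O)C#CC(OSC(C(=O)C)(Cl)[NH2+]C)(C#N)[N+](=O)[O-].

The symbol for carbon appears 8 times in the SMILES. (Cl is a single chlorine, not C + l.)

8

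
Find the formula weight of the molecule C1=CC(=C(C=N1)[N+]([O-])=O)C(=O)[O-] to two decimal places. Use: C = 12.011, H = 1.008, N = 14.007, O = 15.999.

Molecular formula: C6H3N2O4-.
M = 6×12.011 + 3×1.008 + 2×14.007 + 4×15.999 = 167.10 g/mol.

167.10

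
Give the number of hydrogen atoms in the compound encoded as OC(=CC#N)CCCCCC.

Hydrogens are implicit in SMILES; fill each atom to its normal valence:
  5 × C: 2 H each → 10
  2 × C: no H
  1 × C: 3 H
  1 × C: 1 H
  1 × N: no H
  1 × O: 1 H
  Total hydrogens = 15.

15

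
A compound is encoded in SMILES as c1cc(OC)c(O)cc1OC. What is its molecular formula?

C8H10O3

Heavy atoms from the SMILES: 8 C, 3 O.
Implicit hydrogens by atom environment:
  3 × C (aromatic): 1 H each → 3
  3 × C (aromatic): no H
  2 × C: 3 H each → 6
  2 × O: no H
  1 × O: 1 H
  Total hydrogens = 10.
Molecular formula: C8H10O3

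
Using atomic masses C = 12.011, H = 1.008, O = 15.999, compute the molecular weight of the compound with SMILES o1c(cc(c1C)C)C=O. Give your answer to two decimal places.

Molecular formula: C7H8O2.
M = 7×12.011 + 8×1.008 + 2×15.999 = 124.14 g/mol.

124.14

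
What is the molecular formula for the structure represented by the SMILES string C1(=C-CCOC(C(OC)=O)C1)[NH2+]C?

Heavy atoms from the SMILES: 9 C, 1 N, 3 O.
Implicit hydrogens by atom environment:
  3 × C: 2 H each → 6
  3 × O: no H
  2 × C: 3 H each → 6
  2 × C: 1 H each → 2
  2 × C: no H
  1 × N (charge +1): 2 H
  Total hydrogens = 16.
Net charge +1.
Molecular formula: C9H16NO3+

C9H16NO3+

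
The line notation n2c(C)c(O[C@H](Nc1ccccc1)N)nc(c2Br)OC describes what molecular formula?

C13H15BrN4O2

Heavy atoms from the SMILES: 1 Br, 13 C, 4 N, 2 O.
Implicit hydrogens by atom environment:
  5 × C (aromatic): 1 H each → 5
  5 × C (aromatic): no H
  2 × C: 3 H each → 6
  2 × N (aromatic): no H
  2 × O: no H
  1 × Br: no H
  1 × C: 1 H
  1 × N: 2 H
  1 × N: 1 H
  Total hydrogens = 15.
Molecular formula: C13H15BrN4O2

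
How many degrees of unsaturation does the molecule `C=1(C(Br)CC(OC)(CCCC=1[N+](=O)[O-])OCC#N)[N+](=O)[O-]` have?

6

Molecular formula from the SMILES: C11H14BrN3O6.
DoU = (2C + 2 + N − H − X)/2 = (2·11 + 2 + 3 − 14 − 1)/2 = 12/2 = 6.
(Structurally: 1 ring(s) + 5 π bond(s) = 6.)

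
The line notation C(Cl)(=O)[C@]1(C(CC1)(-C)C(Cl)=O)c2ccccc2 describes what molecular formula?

C13H12Cl2O2

Heavy atoms from the SMILES: 13 C, 2 Cl, 2 O.
Implicit hydrogens by atom environment:
  5 × C (aromatic): 1 H each → 5
  4 × C: no H
  2 × C: 2 H each → 4
  2 × Cl: no H
  2 × O: no H
  1 × C: 3 H
  1 × C (aromatic): no H
  Total hydrogens = 12.
Molecular formula: C13H12Cl2O2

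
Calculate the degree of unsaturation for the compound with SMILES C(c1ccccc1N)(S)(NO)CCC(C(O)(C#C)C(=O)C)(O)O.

7

Molecular formula from the SMILES: C15H20N2O5S.
DoU = (2C + 2 + N − H − X)/2 = (2·15 + 2 + 2 − 20 − 0)/2 = 14/2 = 7.
(Structurally: 1 ring(s) + 6 π bond(s) = 7.)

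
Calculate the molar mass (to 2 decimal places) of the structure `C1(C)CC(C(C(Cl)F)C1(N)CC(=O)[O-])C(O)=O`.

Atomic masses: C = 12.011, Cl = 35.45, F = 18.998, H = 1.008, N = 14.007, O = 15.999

Molecular formula: C10H14ClFNO4-.
M = 10×12.011 + 1×35.45 + 1×18.998 + 14×1.008 + 1×14.007 + 4×15.999 = 266.67 g/mol.

266.67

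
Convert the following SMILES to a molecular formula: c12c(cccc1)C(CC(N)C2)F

Heavy atoms from the SMILES: 10 C, 1 F, 1 N.
Implicit hydrogens by atom environment:
  4 × C (aromatic): 1 H each → 4
  2 × C: 2 H each → 4
  2 × C: 1 H each → 2
  2 × C (aromatic): no H
  1 × F: no H
  1 × N: 2 H
  Total hydrogens = 12.
Molecular formula: C10H12FN

C10H12FN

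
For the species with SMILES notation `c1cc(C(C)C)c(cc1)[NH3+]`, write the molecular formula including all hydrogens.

C9H14N+

Heavy atoms from the SMILES: 9 C, 1 N.
Implicit hydrogens by atom environment:
  4 × C (aromatic): 1 H each → 4
  2 × C: 3 H each → 6
  2 × C (aromatic): no H
  1 × C: 1 H
  1 × N (charge +1): 3 H
  Total hydrogens = 14.
Net charge +1.
Molecular formula: C9H14N+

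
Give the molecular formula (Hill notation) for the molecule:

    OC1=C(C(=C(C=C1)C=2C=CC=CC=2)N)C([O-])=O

C13H10NO3-

Heavy atoms from the SMILES: 13 C, 1 N, 3 O.
Implicit hydrogens by atom environment:
  7 × C (aromatic): 1 H each → 7
  5 × C (aromatic): no H
  1 × C: no H
  1 × N: 2 H
  1 × O: 1 H
  1 × O: no H
  1 × O (charge -1): no H
  Total hydrogens = 10.
Net charge -1.
Molecular formula: C13H10NO3-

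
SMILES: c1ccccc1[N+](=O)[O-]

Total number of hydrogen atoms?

Hydrogens are implicit in SMILES; fill each atom to its normal valence:
  5 × C (aromatic): 1 H each → 5
  1 × C (aromatic): no H
  1 × N (charge +1): no H
  1 × O: no H
  1 × O (charge -1): no H
  Total hydrogens = 5.

5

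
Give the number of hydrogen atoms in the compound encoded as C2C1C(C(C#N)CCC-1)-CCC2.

Hydrogens are implicit in SMILES; fill each atom to its normal valence:
  7 × C: 2 H each → 14
  3 × C: 1 H each → 3
  1 × C: no H
  1 × N: no H
  Total hydrogens = 17.

17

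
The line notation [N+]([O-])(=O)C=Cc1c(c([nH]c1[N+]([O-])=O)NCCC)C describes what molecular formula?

C10H14N4O4

Heavy atoms from the SMILES: 10 C, 4 N, 4 O.
Implicit hydrogens by atom environment:
  4 × C (aromatic): no H
  2 × C: 3 H each → 6
  2 × C: 2 H each → 4
  2 × C: 1 H each → 2
  2 × N (charge +1): no H
  2 × O: no H
  2 × O (charge -1): no H
  1 × N (aromatic): 1 H
  1 × N: 1 H
  Total hydrogens = 14.
Molecular formula: C10H14N4O4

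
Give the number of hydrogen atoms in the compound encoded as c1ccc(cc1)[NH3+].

Hydrogens are implicit in SMILES; fill each atom to its normal valence:
  5 × C (aromatic): 1 H each → 5
  1 × C (aromatic): no H
  1 × N (charge +1): 3 H
  Total hydrogens = 8.

8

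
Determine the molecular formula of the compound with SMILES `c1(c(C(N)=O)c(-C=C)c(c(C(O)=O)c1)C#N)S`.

Heavy atoms from the SMILES: 11 C, 2 N, 3 O, 1 S.
Implicit hydrogens by atom environment:
  5 × C (aromatic): no H
  3 × C: no H
  2 × O: no H
  1 × C: 2 H
  1 × C (aromatic): 1 H
  1 × C: 1 H
  1 × N: 2 H
  1 × N: no H
  1 × O: 1 H
  1 × S: 1 H
  Total hydrogens = 8.
Molecular formula: C11H8N2O3S

C11H8N2O3S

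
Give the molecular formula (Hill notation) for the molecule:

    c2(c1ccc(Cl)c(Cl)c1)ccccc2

Heavy atoms from the SMILES: 12 C, 2 Cl.
Implicit hydrogens by atom environment:
  8 × C (aromatic): 1 H each → 8
  4 × C (aromatic): no H
  2 × Cl: no H
  Total hydrogens = 8.
Molecular formula: C12H8Cl2

C12H8Cl2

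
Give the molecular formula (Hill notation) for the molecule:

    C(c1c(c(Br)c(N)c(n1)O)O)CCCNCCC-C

Heavy atoms from the SMILES: 1 Br, 13 C, 3 N, 2 O.
Implicit hydrogens by atom environment:
  7 × C: 2 H each → 14
  5 × C (aromatic): no H
  2 × O: 1 H each → 2
  1 × Br: no H
  1 × C: 3 H
  1 × N: 2 H
  1 × N: 1 H
  1 × N (aromatic): no H
  Total hydrogens = 22.
Molecular formula: C13H22BrN3O2

C13H22BrN3O2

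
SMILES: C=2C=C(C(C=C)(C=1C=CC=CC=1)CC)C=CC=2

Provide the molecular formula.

Heavy atoms from the SMILES: 17 C.
Implicit hydrogens by atom environment:
  10 × C (aromatic): 1 H each → 10
  2 × C: 2 H each → 4
  2 × C (aromatic): no H
  1 × C: 3 H
  1 × C: 1 H
  1 × C: no H
  Total hydrogens = 18.
Molecular formula: C17H18

C17H18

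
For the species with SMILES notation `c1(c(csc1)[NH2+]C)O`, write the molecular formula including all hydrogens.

C5H8NOS+

Heavy atoms from the SMILES: 5 C, 1 N, 1 O, 1 S.
Implicit hydrogens by atom environment:
  2 × C (aromatic): 1 H each → 2
  2 × C (aromatic): no H
  1 × C: 3 H
  1 × N (charge +1): 2 H
  1 × O: 1 H
  1 × S (aromatic): no H
  Total hydrogens = 8.
Net charge +1.
Molecular formula: C5H8NOS+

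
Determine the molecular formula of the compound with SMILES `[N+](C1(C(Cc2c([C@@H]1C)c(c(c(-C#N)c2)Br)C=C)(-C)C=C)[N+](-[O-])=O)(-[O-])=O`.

Heavy atoms from the SMILES: 1 Br, 17 C, 3 N, 4 O.
Implicit hydrogens by atom environment:
  5 × C (aromatic): no H
  3 × C: 2 H each → 6
  3 × C: 1 H each → 3
  3 × C: no H
  2 × C: 3 H each → 6
  2 × N (charge +1): no H
  2 × O: no H
  2 × O (charge -1): no H
  1 × Br: no H
  1 × C (aromatic): 1 H
  1 × N: no H
  Total hydrogens = 16.
Molecular formula: C17H16BrN3O4

C17H16BrN3O4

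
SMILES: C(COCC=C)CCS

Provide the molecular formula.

C7H14OS

Heavy atoms from the SMILES: 7 C, 1 O, 1 S.
Implicit hydrogens by atom environment:
  6 × C: 2 H each → 12
  1 × C: 1 H
  1 × O: no H
  1 × S: 1 H
  Total hydrogens = 14.
Molecular formula: C7H14OS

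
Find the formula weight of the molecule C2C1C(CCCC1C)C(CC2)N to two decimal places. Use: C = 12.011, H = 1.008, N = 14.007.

167.30

Molecular formula: C11H21N.
M = 11×12.011 + 21×1.008 + 1×14.007 = 167.30 g/mol.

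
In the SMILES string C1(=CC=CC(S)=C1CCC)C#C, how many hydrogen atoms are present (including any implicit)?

Hydrogens are implicit in SMILES; fill each atom to its normal valence:
  3 × C (aromatic): 1 H each → 3
  3 × C (aromatic): no H
  2 × C: 2 H each → 4
  1 × C: 3 H
  1 × C: 1 H
  1 × C: no H
  1 × S: 1 H
  Total hydrogens = 12.

12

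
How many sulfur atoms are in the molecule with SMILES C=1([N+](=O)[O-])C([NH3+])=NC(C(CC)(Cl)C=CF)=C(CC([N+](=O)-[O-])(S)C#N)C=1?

1

The symbol for sulfur appears 1 time in the SMILES.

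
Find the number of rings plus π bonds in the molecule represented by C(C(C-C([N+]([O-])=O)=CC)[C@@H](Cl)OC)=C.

3

Molecular formula from the SMILES: C9H14ClNO3.
DoU = (2C + 2 + N − H − X)/2 = (2·9 + 2 + 1 − 14 − 1)/2 = 6/2 = 3.
(Structurally: 0 ring(s) + 3 π bond(s) = 3.)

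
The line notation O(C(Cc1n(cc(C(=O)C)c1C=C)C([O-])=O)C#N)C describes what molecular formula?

C13H13N2O4-

Heavy atoms from the SMILES: 13 C, 2 N, 4 O.
Implicit hydrogens by atom environment:
  3 × C (aromatic): no H
  3 × C: no H
  3 × O: no H
  2 × C: 3 H each → 6
  2 × C: 2 H each → 4
  2 × C: 1 H each → 2
  1 × C (aromatic): 1 H
  1 × N (aromatic): no H
  1 × N: no H
  1 × O (charge -1): no H
  Total hydrogens = 13.
Net charge -1.
Molecular formula: C13H13N2O4-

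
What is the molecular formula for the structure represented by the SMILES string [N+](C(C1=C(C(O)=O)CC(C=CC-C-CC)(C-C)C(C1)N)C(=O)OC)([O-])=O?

C18H28N2O6

Heavy atoms from the SMILES: 18 C, 2 N, 6 O.
Implicit hydrogens by atom environment:
  6 × C: 2 H each → 12
  5 × C: no H
  4 × C: 1 H each → 4
  4 × O: no H
  3 × C: 3 H each → 9
  1 × N: 2 H
  1 × N (charge +1): no H
  1 × O: 1 H
  1 × O (charge -1): no H
  Total hydrogens = 28.
Molecular formula: C18H28N2O6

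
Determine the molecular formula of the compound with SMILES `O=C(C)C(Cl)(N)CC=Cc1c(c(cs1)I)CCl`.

C11H12Cl2INOS

Heavy atoms from the SMILES: 11 C, 2 Cl, 1 I, 1 N, 1 O, 1 S.
Implicit hydrogens by atom environment:
  3 × C (aromatic): no H
  2 × C: 2 H each → 4
  2 × C: 1 H each → 2
  2 × C: no H
  2 × Cl: no H
  1 × C: 3 H
  1 × C (aromatic): 1 H
  1 × I: no H
  1 × N: 2 H
  1 × O: no H
  1 × S (aromatic): no H
  Total hydrogens = 12.
Molecular formula: C11H12Cl2INOS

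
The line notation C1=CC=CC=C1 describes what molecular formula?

Heavy atoms from the SMILES: 6 C.
Implicit hydrogens by atom environment:
  6 × C (aromatic): 1 H each → 6
  Total hydrogens = 6.
Molecular formula: C6H6

C6H6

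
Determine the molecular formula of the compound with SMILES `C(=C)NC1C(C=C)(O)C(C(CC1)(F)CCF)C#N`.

C13H18F2N2O

Heavy atoms from the SMILES: 13 C, 2 F, 2 N, 1 O.
Implicit hydrogens by atom environment:
  6 × C: 2 H each → 12
  4 × C: 1 H each → 4
  3 × C: no H
  2 × F: no H
  1 × N: 1 H
  1 × N: no H
  1 × O: 1 H
  Total hydrogens = 18.
Molecular formula: C13H18F2N2O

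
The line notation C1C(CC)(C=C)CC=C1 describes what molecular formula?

C9H14

Heavy atoms from the SMILES: 9 C.
Implicit hydrogens by atom environment:
  4 × C: 2 H each → 8
  3 × C: 1 H each → 3
  1 × C: 3 H
  1 × C: no H
  Total hydrogens = 14.
Molecular formula: C9H14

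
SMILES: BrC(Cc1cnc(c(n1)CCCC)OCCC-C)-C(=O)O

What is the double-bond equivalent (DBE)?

Molecular formula from the SMILES: C15H23BrN2O3.
DoU = (2C + 2 + N − H − X)/2 = (2·15 + 2 + 2 − 23 − 1)/2 = 10/2 = 5.
(Structurally: 1 ring(s) + 4 π bond(s) = 5.)

5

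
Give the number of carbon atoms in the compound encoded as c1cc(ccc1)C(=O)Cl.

7

The symbol for carbon appears 7 times in the SMILES. Lowercase c denotes aromatic carbon and counts toward C.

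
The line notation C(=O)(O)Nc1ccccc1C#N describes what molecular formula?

Heavy atoms from the SMILES: 8 C, 2 N, 2 O.
Implicit hydrogens by atom environment:
  4 × C (aromatic): 1 H each → 4
  2 × C (aromatic): no H
  2 × C: no H
  1 × N: 1 H
  1 × N: no H
  1 × O: 1 H
  1 × O: no H
  Total hydrogens = 6.
Molecular formula: C8H6N2O2

C8H6N2O2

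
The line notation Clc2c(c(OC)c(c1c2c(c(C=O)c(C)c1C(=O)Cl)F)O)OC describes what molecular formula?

C15H11Cl2FO5

Heavy atoms from the SMILES: 15 C, 2 Cl, 1 F, 5 O.
Implicit hydrogens by atom environment:
  10 × C (aromatic): no H
  4 × O: no H
  3 × C: 3 H each → 9
  2 × Cl: no H
  1 × C: 1 H
  1 × C: no H
  1 × F: no H
  1 × O: 1 H
  Total hydrogens = 11.
Molecular formula: C15H11Cl2FO5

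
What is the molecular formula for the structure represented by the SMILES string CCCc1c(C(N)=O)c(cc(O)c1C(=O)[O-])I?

Heavy atoms from the SMILES: 11 C, 1 I, 1 N, 4 O.
Implicit hydrogens by atom environment:
  5 × C (aromatic): no H
  2 × C: 2 H each → 4
  2 × C: no H
  2 × O: no H
  1 × C: 3 H
  1 × C (aromatic): 1 H
  1 × I: no H
  1 × N: 2 H
  1 × O: 1 H
  1 × O (charge -1): no H
  Total hydrogens = 11.
Net charge -1.
Molecular formula: C11H11INO4-

C11H11INO4-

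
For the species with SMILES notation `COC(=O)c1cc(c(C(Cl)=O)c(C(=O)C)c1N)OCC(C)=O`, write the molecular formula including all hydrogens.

Heavy atoms from the SMILES: 14 C, 1 Cl, 1 N, 6 O.
Implicit hydrogens by atom environment:
  6 × O: no H
  5 × C (aromatic): no H
  4 × C: no H
  3 × C: 3 H each → 9
  1 × C: 2 H
  1 × C (aromatic): 1 H
  1 × Cl: no H
  1 × N: 2 H
  Total hydrogens = 14.
Molecular formula: C14H14ClNO6

C14H14ClNO6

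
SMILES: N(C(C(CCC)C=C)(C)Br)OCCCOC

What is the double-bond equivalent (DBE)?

1

Molecular formula from the SMILES: C12H24BrNO2.
DoU = (2C + 2 + N − H − X)/2 = (2·12 + 2 + 1 − 24 − 1)/2 = 2/2 = 1.
(Structurally: 0 ring(s) + 1 π bond(s) = 1.)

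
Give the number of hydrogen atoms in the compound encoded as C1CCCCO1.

10

Hydrogens are implicit in SMILES; fill each atom to its normal valence:
  5 × C: 2 H each → 10
  1 × O: no H
  Total hydrogens = 10.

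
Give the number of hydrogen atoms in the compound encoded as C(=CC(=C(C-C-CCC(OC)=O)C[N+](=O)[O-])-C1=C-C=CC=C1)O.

Hydrogens are implicit in SMILES; fill each atom to its normal valence:
  5 × C: 2 H each → 10
  5 × C (aromatic): 1 H each → 5
  3 × C: no H
  3 × O: no H
  2 × C: 1 H each → 2
  1 × C: 3 H
  1 × C (aromatic): no H
  1 × N (charge +1): no H
  1 × O: 1 H
  1 × O (charge -1): no H
  Total hydrogens = 21.

21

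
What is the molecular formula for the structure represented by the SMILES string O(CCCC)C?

C5H12O

Heavy atoms from the SMILES: 5 C, 1 O.
Implicit hydrogens by atom environment:
  3 × C: 2 H each → 6
  2 × C: 3 H each → 6
  1 × O: no H
  Total hydrogens = 12.
Molecular formula: C5H12O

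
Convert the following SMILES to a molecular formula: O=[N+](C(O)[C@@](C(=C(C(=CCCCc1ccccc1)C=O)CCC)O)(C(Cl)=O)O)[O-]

Heavy atoms from the SMILES: 20 C, 1 Cl, 1 N, 7 O.
Implicit hydrogens by atom environment:
  5 × C: 2 H each → 10
  5 × C (aromatic): 1 H each → 5
  5 × C: no H
  3 × C: 1 H each → 3
  3 × O: 1 H each → 3
  3 × O: no H
  1 × C: 3 H
  1 × C (aromatic): no H
  1 × Cl: no H
  1 × N (charge +1): no H
  1 × O (charge -1): no H
  Total hydrogens = 24.
Molecular formula: C20H24ClNO7

C20H24ClNO7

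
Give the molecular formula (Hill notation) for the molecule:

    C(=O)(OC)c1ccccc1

C8H8O2

Heavy atoms from the SMILES: 8 C, 2 O.
Implicit hydrogens by atom environment:
  5 × C (aromatic): 1 H each → 5
  2 × O: no H
  1 × C: 3 H
  1 × C (aromatic): no H
  1 × C: no H
  Total hydrogens = 8.
Molecular formula: C8H8O2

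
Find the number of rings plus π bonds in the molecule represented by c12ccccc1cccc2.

7

Molecular formula from the SMILES: C10H8.
DoU = (2C + 2 + N − H − X)/2 = (2·10 + 2 + 0 − 8 − 0)/2 = 14/2 = 7.
(Structurally: 2 ring(s) + 5 π bond(s) = 7.)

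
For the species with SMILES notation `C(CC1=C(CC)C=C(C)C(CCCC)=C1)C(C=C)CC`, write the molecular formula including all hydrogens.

C20H32

Heavy atoms from the SMILES: 20 C.
Implicit hydrogens by atom environment:
  8 × C: 2 H each → 16
  4 × C: 3 H each → 12
  4 × C (aromatic): no H
  2 × C (aromatic): 1 H each → 2
  2 × C: 1 H each → 2
  Total hydrogens = 32.
Molecular formula: C20H32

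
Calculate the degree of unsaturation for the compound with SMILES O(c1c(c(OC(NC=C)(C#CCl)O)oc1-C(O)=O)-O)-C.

Molecular formula from the SMILES: C11H10ClNO7.
DoU = (2C + 2 + N − H − X)/2 = (2·11 + 2 + 1 − 10 − 1)/2 = 14/2 = 7.
(Structurally: 1 ring(s) + 6 π bond(s) = 7.)

7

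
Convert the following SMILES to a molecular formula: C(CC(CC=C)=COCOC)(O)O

Heavy atoms from the SMILES: 9 C, 4 O.
Implicit hydrogens by atom environment:
  4 × C: 2 H each → 8
  3 × C: 1 H each → 3
  2 × O: 1 H each → 2
  2 × O: no H
  1 × C: 3 H
  1 × C: no H
  Total hydrogens = 16.
Molecular formula: C9H16O4

C9H16O4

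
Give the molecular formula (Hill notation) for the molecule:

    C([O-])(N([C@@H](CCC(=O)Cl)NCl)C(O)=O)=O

Heavy atoms from the SMILES: 6 C, 2 Cl, 2 N, 5 O.
Implicit hydrogens by atom environment:
  3 × C: no H
  3 × O: no H
  2 × C: 2 H each → 4
  2 × Cl: no H
  1 × C: 1 H
  1 × N: 1 H
  1 × N: no H
  1 × O: 1 H
  1 × O (charge -1): no H
  Total hydrogens = 7.
Net charge -1.
Molecular formula: C6H7Cl2N2O5-

C6H7Cl2N2O5-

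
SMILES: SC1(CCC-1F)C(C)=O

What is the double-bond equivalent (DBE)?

Molecular formula from the SMILES: C6H9FOS.
DoU = (2C + 2 + N − H − X)/2 = (2·6 + 2 + 0 − 9 − 1)/2 = 4/2 = 2.
(Structurally: 1 ring(s) + 1 π bond(s) = 2.)

2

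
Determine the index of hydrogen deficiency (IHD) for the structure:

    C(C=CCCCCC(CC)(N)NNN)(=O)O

Molecular formula from the SMILES: C10H22N4O2.
DoU = (2C + 2 + N − H − X)/2 = (2·10 + 2 + 4 − 22 − 0)/2 = 4/2 = 2.
(Structurally: 0 ring(s) + 2 π bond(s) = 2.)

2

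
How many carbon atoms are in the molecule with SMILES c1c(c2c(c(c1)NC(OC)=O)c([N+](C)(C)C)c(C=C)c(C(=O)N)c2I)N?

18

The symbol for carbon appears 18 times in the SMILES. Lowercase c denotes aromatic carbon and counts toward C.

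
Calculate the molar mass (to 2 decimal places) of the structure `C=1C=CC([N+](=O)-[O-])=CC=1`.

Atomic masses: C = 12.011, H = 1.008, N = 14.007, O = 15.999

Molecular formula: C6H5NO2.
M = 6×12.011 + 5×1.008 + 1×14.007 + 2×15.999 = 123.11 g/mol.

123.11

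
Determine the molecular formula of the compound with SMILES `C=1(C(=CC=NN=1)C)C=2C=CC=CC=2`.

Heavy atoms from the SMILES: 11 C, 2 N.
Implicit hydrogens by atom environment:
  7 × C (aromatic): 1 H each → 7
  3 × C (aromatic): no H
  2 × N (aromatic): no H
  1 × C: 3 H
  Total hydrogens = 10.
Molecular formula: C11H10N2

C11H10N2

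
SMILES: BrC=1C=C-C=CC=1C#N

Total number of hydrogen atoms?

Hydrogens are implicit in SMILES; fill each atom to its normal valence:
  4 × C (aromatic): 1 H each → 4
  2 × C (aromatic): no H
  1 × Br: no H
  1 × C: no H
  1 × N: no H
  Total hydrogens = 4.

4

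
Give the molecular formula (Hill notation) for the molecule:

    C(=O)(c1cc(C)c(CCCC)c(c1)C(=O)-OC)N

C14H19NO3

Heavy atoms from the SMILES: 14 C, 1 N, 3 O.
Implicit hydrogens by atom environment:
  4 × C (aromatic): no H
  3 × C: 3 H each → 9
  3 × C: 2 H each → 6
  3 × O: no H
  2 × C (aromatic): 1 H each → 2
  2 × C: no H
  1 × N: 2 H
  Total hydrogens = 19.
Molecular formula: C14H19NO3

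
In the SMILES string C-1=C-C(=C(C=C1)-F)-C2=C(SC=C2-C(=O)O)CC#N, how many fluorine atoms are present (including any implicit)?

The symbol for fluorine appears 1 time in the SMILES.

1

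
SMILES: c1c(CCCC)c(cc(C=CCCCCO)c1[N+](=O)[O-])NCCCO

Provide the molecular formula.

C19H30N2O4

Heavy atoms from the SMILES: 19 C, 2 N, 4 O.
Implicit hydrogens by atom environment:
  10 × C: 2 H each → 20
  4 × C (aromatic): no H
  2 × C (aromatic): 1 H each → 2
  2 × C: 1 H each → 2
  2 × O: 1 H each → 2
  1 × C: 3 H
  1 × N: 1 H
  1 × N (charge +1): no H
  1 × O: no H
  1 × O (charge -1): no H
  Total hydrogens = 30.
Molecular formula: C19H30N2O4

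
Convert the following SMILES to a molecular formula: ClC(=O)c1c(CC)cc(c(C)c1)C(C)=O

C12H13ClO2

Heavy atoms from the SMILES: 12 C, 1 Cl, 2 O.
Implicit hydrogens by atom environment:
  4 × C (aromatic): no H
  3 × C: 3 H each → 9
  2 × C (aromatic): 1 H each → 2
  2 × C: no H
  2 × O: no H
  1 × C: 2 H
  1 × Cl: no H
  Total hydrogens = 13.
Molecular formula: C12H13ClO2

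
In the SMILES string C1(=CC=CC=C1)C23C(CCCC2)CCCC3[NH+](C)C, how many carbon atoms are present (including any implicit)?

18

The symbol for carbon appears 18 times in the SMILES.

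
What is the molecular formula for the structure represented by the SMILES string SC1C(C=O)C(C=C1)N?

Heavy atoms from the SMILES: 6 C, 1 N, 1 O, 1 S.
Implicit hydrogens by atom environment:
  6 × C: 1 H each → 6
  1 × N: 2 H
  1 × O: no H
  1 × S: 1 H
  Total hydrogens = 9.
Molecular formula: C6H9NOS

C6H9NOS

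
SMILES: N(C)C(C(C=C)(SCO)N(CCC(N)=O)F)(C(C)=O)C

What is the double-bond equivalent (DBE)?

Molecular formula from the SMILES: C12H22FN3O3S.
DoU = (2C + 2 + N − H − X)/2 = (2·12 + 2 + 3 − 22 − 1)/2 = 6/2 = 3.
(Structurally: 0 ring(s) + 3 π bond(s) = 3.)

3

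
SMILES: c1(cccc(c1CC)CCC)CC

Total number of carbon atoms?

13

The symbol for carbon appears 13 times in the SMILES. Lowercase c denotes aromatic carbon and counts toward C.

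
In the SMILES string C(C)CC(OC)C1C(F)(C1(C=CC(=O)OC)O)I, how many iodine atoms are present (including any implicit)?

1

The symbol for iodine appears 1 time in the SMILES.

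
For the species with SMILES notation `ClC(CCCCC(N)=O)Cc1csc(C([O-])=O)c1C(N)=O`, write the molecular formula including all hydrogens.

Heavy atoms from the SMILES: 13 C, 1 Cl, 2 N, 4 O, 1 S.
Implicit hydrogens by atom environment:
  5 × C: 2 H each → 10
  3 × C (aromatic): no H
  3 × C: no H
  3 × O: no H
  2 × N: 2 H each → 4
  1 × C (aromatic): 1 H
  1 × C: 1 H
  1 × Cl: no H
  1 × O (charge -1): no H
  1 × S (aromatic): no H
  Total hydrogens = 16.
Net charge -1.
Molecular formula: C13H16ClN2O4S-

C13H16ClN2O4S-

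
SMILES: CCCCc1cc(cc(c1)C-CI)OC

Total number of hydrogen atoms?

19

Hydrogens are implicit in SMILES; fill each atom to its normal valence:
  5 × C: 2 H each → 10
  3 × C (aromatic): 1 H each → 3
  3 × C (aromatic): no H
  2 × C: 3 H each → 6
  1 × I: no H
  1 × O: no H
  Total hydrogens = 19.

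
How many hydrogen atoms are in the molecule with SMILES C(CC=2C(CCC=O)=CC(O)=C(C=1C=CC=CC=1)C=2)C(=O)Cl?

17

Hydrogens are implicit in SMILES; fill each atom to its normal valence:
  7 × C (aromatic): 1 H each → 7
  5 × C (aromatic): no H
  4 × C: 2 H each → 8
  2 × O: no H
  1 × C: 1 H
  1 × C: no H
  1 × Cl: no H
  1 × O: 1 H
  Total hydrogens = 17.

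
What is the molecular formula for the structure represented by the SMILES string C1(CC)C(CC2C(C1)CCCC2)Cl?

C12H21Cl

Heavy atoms from the SMILES: 12 C, 1 Cl.
Implicit hydrogens by atom environment:
  7 × C: 2 H each → 14
  4 × C: 1 H each → 4
  1 × C: 3 H
  1 × Cl: no H
  Total hydrogens = 21.
Molecular formula: C12H21Cl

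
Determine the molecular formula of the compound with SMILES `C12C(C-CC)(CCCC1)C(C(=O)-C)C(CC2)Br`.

Heavy atoms from the SMILES: 1 Br, 15 C, 1 O.
Implicit hydrogens by atom environment:
  8 × C: 2 H each → 16
  3 × C: 1 H each → 3
  2 × C: 3 H each → 6
  2 × C: no H
  1 × Br: no H
  1 × O: no H
  Total hydrogens = 25.
Molecular formula: C15H25BrO

C15H25BrO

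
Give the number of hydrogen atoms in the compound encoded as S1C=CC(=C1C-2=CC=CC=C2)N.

Hydrogens are implicit in SMILES; fill each atom to its normal valence:
  7 × C (aromatic): 1 H each → 7
  3 × C (aromatic): no H
  1 × N: 2 H
  1 × S (aromatic): no H
  Total hydrogens = 9.

9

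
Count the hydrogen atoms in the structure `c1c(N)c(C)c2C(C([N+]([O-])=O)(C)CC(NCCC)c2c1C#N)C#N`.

21

Hydrogens are implicit in SMILES; fill each atom to its normal valence:
  5 × C (aromatic): no H
  3 × C: 3 H each → 9
  3 × C: 2 H each → 6
  3 × C: no H
  2 × C: 1 H each → 2
  2 × N: no H
  1 × C (aromatic): 1 H
  1 × N: 2 H
  1 × N: 1 H
  1 × N (charge +1): no H
  1 × O: no H
  1 × O (charge -1): no H
  Total hydrogens = 21.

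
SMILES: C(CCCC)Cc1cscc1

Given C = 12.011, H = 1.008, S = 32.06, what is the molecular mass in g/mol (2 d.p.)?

168.30

Molecular formula: C10H16S.
M = 10×12.011 + 16×1.008 + 1×32.06 = 168.30 g/mol.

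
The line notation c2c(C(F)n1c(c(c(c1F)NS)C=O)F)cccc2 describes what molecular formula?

C12H9F3N2OS

Heavy atoms from the SMILES: 12 C, 3 F, 2 N, 1 O, 1 S.
Implicit hydrogens by atom environment:
  5 × C (aromatic): 1 H each → 5
  5 × C (aromatic): no H
  3 × F: no H
  2 × C: 1 H each → 2
  1 × N: 1 H
  1 × N (aromatic): no H
  1 × O: no H
  1 × S: 1 H
  Total hydrogens = 9.
Molecular formula: C12H9F3N2OS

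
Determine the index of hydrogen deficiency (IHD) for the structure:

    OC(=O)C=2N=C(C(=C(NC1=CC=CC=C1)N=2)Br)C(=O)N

Molecular formula from the SMILES: C12H9BrN4O3.
DoU = (2C + 2 + N − H − X)/2 = (2·12 + 2 + 4 − 9 − 1)/2 = 20/2 = 10.
(Structurally: 2 ring(s) + 8 π bond(s) = 10.)

10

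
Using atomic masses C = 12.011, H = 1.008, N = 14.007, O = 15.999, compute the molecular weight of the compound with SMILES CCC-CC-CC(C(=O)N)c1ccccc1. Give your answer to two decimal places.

219.33

Molecular formula: C14H21NO.
M = 14×12.011 + 21×1.008 + 1×14.007 + 1×15.999 = 219.33 g/mol.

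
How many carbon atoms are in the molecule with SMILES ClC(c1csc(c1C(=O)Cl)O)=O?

6

The symbol for carbon appears 6 times in the SMILES. Lowercase c denotes aromatic carbon and counts toward C.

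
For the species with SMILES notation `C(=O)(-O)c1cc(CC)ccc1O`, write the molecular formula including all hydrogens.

Heavy atoms from the SMILES: 9 C, 3 O.
Implicit hydrogens by atom environment:
  3 × C (aromatic): 1 H each → 3
  3 × C (aromatic): no H
  2 × O: 1 H each → 2
  1 × C: 3 H
  1 × C: 2 H
  1 × C: no H
  1 × O: no H
  Total hydrogens = 10.
Molecular formula: C9H10O3

C9H10O3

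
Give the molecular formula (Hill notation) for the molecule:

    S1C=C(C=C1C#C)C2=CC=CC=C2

Heavy atoms from the SMILES: 12 C, 1 S.
Implicit hydrogens by atom environment:
  7 × C (aromatic): 1 H each → 7
  3 × C (aromatic): no H
  1 × C: 1 H
  1 × C: no H
  1 × S (aromatic): no H
  Total hydrogens = 8.
Molecular formula: C12H8S

C12H8S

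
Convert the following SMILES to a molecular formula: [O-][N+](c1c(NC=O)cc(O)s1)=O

Heavy atoms from the SMILES: 5 C, 2 N, 4 O, 1 S.
Implicit hydrogens by atom environment:
  3 × C (aromatic): no H
  2 × O: no H
  1 × C (aromatic): 1 H
  1 × C: 1 H
  1 × N: 1 H
  1 × N (charge +1): no H
  1 × O: 1 H
  1 × O (charge -1): no H
  1 × S (aromatic): no H
  Total hydrogens = 4.
Molecular formula: C5H4N2O4S

C5H4N2O4S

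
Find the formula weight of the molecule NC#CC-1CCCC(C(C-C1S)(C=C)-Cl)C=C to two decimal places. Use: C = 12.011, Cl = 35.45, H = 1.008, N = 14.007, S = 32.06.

269.83

Molecular formula: C14H20ClNS.
M = 14×12.011 + 1×35.45 + 20×1.008 + 1×14.007 + 1×32.06 = 269.83 g/mol.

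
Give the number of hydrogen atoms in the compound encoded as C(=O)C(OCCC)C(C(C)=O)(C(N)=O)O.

Hydrogens are implicit in SMILES; fill each atom to its normal valence:
  4 × O: no H
  3 × C: no H
  2 × C: 3 H each → 6
  2 × C: 2 H each → 4
  2 × C: 1 H each → 2
  1 × N: 2 H
  1 × O: 1 H
  Total hydrogens = 15.

15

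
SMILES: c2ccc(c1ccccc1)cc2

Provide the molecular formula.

Heavy atoms from the SMILES: 12 C.
Implicit hydrogens by atom environment:
  10 × C (aromatic): 1 H each → 10
  2 × C (aromatic): no H
  Total hydrogens = 10.
Molecular formula: C12H10

C12H10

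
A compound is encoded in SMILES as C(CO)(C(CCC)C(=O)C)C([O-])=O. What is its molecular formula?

C9H15O4-

Heavy atoms from the SMILES: 9 C, 4 O.
Implicit hydrogens by atom environment:
  3 × C: 2 H each → 6
  2 × C: 3 H each → 6
  2 × C: 1 H each → 2
  2 × C: no H
  2 × O: no H
  1 × O: 1 H
  1 × O (charge -1): no H
  Total hydrogens = 15.
Net charge -1.
Molecular formula: C9H15O4-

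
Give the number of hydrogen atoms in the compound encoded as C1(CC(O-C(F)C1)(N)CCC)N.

Hydrogens are implicit in SMILES; fill each atom to its normal valence:
  4 × C: 2 H each → 8
  2 × C: 1 H each → 2
  2 × N: 2 H each → 4
  1 × C: 3 H
  1 × C: no H
  1 × F: no H
  1 × O: no H
  Total hydrogens = 17.

17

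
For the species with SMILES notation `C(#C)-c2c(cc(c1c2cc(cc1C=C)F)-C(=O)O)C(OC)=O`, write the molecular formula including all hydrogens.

Heavy atoms from the SMILES: 17 C, 1 F, 4 O.
Implicit hydrogens by atom environment:
  7 × C (aromatic): no H
  3 × C (aromatic): 1 H each → 3
  3 × C: no H
  3 × O: no H
  2 × C: 1 H each → 2
  1 × C: 3 H
  1 × C: 2 H
  1 × F: no H
  1 × O: 1 H
  Total hydrogens = 11.
Molecular formula: C17H11FO4

C17H11FO4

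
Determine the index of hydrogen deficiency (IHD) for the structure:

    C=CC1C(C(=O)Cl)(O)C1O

3

Molecular formula from the SMILES: C6H7ClO3.
DoU = (2C + 2 + N − H − X)/2 = (2·6 + 2 + 0 − 7 − 1)/2 = 6/2 = 3.
(Structurally: 1 ring(s) + 2 π bond(s) = 3.)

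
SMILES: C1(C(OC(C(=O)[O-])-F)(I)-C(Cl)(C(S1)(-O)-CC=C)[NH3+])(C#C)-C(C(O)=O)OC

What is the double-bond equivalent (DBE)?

Molecular formula from the SMILES: C14H16ClFINO7S.
DoU = (2C + 2 + N − H − X)/2 = (2·14 + 2 + 1 − 16 − 3)/2 = 12/2 = 6.
(Structurally: 1 ring(s) + 5 π bond(s) = 6.)

6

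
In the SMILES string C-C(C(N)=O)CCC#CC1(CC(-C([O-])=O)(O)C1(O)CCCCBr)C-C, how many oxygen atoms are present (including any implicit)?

5

The symbol for oxygen appears 5 times in the SMILES.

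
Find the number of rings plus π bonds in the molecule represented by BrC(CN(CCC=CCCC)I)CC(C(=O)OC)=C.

3

Molecular formula from the SMILES: C14H23BrINO2.
DoU = (2C + 2 + N − H − X)/2 = (2·14 + 2 + 1 − 23 − 2)/2 = 6/2 = 3.
(Structurally: 0 ring(s) + 3 π bond(s) = 3.)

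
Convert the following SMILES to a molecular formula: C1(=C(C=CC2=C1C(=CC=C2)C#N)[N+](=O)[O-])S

Heavy atoms from the SMILES: 11 C, 2 N, 2 O, 1 S.
Implicit hydrogens by atom environment:
  5 × C (aromatic): 1 H each → 5
  5 × C (aromatic): no H
  1 × C: no H
  1 × N (charge +1): no H
  1 × N: no H
  1 × O: no H
  1 × O (charge -1): no H
  1 × S: 1 H
  Total hydrogens = 6.
Molecular formula: C11H6N2O2S

C11H6N2O2S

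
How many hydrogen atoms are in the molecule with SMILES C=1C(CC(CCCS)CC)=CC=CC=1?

20

Hydrogens are implicit in SMILES; fill each atom to its normal valence:
  5 × C: 2 H each → 10
  5 × C (aromatic): 1 H each → 5
  1 × C: 3 H
  1 × C: 1 H
  1 × C (aromatic): no H
  1 × S: 1 H
  Total hydrogens = 20.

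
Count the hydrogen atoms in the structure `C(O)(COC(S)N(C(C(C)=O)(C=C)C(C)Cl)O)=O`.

Hydrogens are implicit in SMILES; fill each atom to its normal valence:
  3 × C: 1 H each → 3
  3 × C: no H
  3 × O: no H
  2 × C: 3 H each → 6
  2 × C: 2 H each → 4
  2 × O: 1 H each → 2
  1 × Cl: no H
  1 × N: no H
  1 × S: 1 H
  Total hydrogens = 16.

16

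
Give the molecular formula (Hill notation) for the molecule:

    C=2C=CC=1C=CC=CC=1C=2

C10H8

Heavy atoms from the SMILES: 10 C.
Implicit hydrogens by atom environment:
  8 × C (aromatic): 1 H each → 8
  2 × C (aromatic): no H
  Total hydrogens = 8.
Molecular formula: C10H8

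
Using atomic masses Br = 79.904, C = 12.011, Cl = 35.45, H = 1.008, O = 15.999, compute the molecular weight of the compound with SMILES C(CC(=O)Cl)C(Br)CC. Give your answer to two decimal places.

213.50

Molecular formula: C6H10BrClO.
M = 1×79.904 + 6×12.011 + 1×35.45 + 10×1.008 + 1×15.999 = 213.50 g/mol.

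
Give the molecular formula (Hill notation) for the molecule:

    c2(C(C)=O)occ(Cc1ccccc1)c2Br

C13H11BrO2

Heavy atoms from the SMILES: 1 Br, 13 C, 2 O.
Implicit hydrogens by atom environment:
  6 × C (aromatic): 1 H each → 6
  4 × C (aromatic): no H
  1 × Br: no H
  1 × C: 3 H
  1 × C: 2 H
  1 × C: no H
  1 × O (aromatic): no H
  1 × O: no H
  Total hydrogens = 11.
Molecular formula: C13H11BrO2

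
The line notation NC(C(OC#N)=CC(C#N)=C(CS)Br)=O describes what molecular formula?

C8H6BrN3O2S

Heavy atoms from the SMILES: 1 Br, 8 C, 3 N, 2 O, 1 S.
Implicit hydrogens by atom environment:
  6 × C: no H
  2 × N: no H
  2 × O: no H
  1 × Br: no H
  1 × C: 2 H
  1 × C: 1 H
  1 × N: 2 H
  1 × S: 1 H
  Total hydrogens = 6.
Molecular formula: C8H6BrN3O2S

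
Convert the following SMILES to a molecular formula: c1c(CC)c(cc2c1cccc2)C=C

C14H14

Heavy atoms from the SMILES: 14 C.
Implicit hydrogens by atom environment:
  6 × C (aromatic): 1 H each → 6
  4 × C (aromatic): no H
  2 × C: 2 H each → 4
  1 × C: 3 H
  1 × C: 1 H
  Total hydrogens = 14.
Molecular formula: C14H14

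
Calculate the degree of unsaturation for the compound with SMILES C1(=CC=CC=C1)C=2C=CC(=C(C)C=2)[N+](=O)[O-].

9

Molecular formula from the SMILES: C13H11NO2.
DoU = (2C + 2 + N − H − X)/2 = (2·13 + 2 + 1 − 11 − 0)/2 = 18/2 = 9.
(Structurally: 2 ring(s) + 7 π bond(s) = 9.)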